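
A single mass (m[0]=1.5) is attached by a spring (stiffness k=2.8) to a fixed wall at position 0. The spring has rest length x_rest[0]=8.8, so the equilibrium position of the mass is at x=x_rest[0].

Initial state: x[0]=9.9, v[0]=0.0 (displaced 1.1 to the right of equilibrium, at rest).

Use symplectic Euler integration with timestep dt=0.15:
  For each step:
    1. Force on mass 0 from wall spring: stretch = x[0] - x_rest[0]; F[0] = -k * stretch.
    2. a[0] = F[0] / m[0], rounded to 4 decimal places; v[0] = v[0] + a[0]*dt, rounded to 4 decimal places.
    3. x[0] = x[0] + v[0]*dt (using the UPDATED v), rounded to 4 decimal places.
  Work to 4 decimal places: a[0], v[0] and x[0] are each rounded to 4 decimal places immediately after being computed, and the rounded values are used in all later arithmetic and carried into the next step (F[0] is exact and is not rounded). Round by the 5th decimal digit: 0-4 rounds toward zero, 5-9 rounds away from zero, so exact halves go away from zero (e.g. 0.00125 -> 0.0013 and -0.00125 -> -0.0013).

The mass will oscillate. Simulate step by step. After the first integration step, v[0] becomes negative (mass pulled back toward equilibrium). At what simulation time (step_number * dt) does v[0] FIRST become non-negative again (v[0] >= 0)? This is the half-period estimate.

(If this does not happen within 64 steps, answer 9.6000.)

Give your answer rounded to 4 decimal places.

Answer: 2.4000

Derivation:
Step 0: x=[9.9000] v=[0.0000]
Step 1: x=[9.8538] v=[-0.3080]
Step 2: x=[9.7633] v=[-0.6031]
Step 3: x=[9.6324] v=[-0.8728]
Step 4: x=[9.4665] v=[-1.1059]
Step 5: x=[9.2726] v=[-1.2925]
Step 6: x=[9.0589] v=[-1.4248]
Step 7: x=[8.8343] v=[-1.4973]
Step 8: x=[8.6083] v=[-1.5069]
Step 9: x=[8.3903] v=[-1.4532]
Step 10: x=[8.1895] v=[-1.3385]
Step 11: x=[8.0144] v=[-1.1676]
Step 12: x=[7.8723] v=[-0.9476]
Step 13: x=[7.7691] v=[-0.6878]
Step 14: x=[7.7092] v=[-0.3992]
Step 15: x=[7.6951] v=[-0.0938]
Step 16: x=[7.7274] v=[0.2156]
First v>=0 after going negative at step 16, time=2.4000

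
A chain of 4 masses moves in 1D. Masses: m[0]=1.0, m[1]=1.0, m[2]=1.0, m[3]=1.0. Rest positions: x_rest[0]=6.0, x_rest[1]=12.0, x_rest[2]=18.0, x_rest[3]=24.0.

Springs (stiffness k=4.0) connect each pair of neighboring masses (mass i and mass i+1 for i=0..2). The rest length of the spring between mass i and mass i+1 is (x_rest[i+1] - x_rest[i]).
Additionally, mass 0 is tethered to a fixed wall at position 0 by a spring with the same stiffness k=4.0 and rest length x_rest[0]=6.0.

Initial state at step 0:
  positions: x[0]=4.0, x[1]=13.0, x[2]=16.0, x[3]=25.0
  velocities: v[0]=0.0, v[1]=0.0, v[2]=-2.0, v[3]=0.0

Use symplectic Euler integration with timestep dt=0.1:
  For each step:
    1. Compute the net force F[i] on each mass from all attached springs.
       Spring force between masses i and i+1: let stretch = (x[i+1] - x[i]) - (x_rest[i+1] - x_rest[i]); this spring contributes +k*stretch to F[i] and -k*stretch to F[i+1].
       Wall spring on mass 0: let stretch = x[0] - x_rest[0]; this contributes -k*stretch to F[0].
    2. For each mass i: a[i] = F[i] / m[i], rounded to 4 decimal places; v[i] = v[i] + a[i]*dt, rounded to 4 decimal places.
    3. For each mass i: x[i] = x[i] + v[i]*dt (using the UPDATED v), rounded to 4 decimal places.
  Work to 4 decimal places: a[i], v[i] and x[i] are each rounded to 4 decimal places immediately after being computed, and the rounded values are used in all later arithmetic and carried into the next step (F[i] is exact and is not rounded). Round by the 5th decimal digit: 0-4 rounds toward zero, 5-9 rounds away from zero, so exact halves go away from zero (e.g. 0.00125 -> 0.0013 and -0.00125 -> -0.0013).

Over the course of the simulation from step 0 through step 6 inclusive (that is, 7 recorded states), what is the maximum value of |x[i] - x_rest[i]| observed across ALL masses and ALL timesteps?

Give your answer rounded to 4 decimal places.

Step 0: x=[4.0000 13.0000 16.0000 25.0000] v=[0.0000 0.0000 -2.0000 0.0000]
Step 1: x=[4.2000 12.7600 16.0400 24.8800] v=[2.0000 -2.4000 0.4000 -1.2000]
Step 2: x=[4.5744 12.3088 16.3024 24.6464] v=[3.7440 -4.5120 2.6240 -2.3360]
Step 3: x=[5.0752 11.7080 16.7388 24.3190] v=[5.0080 -6.0083 4.3642 -3.2736]
Step 4: x=[5.6383 11.0431 17.2772 23.9284] v=[5.6310 -6.6491 5.3840 -3.9057]
Step 5: x=[6.1921 10.4114 17.8323 23.5118] v=[5.5376 -6.3174 5.5508 -4.1662]
Step 6: x=[6.6670 9.9077 18.3177 23.1080] v=[4.7485 -5.0368 4.8542 -4.0380]
Max displacement = 2.0923

Answer: 2.0923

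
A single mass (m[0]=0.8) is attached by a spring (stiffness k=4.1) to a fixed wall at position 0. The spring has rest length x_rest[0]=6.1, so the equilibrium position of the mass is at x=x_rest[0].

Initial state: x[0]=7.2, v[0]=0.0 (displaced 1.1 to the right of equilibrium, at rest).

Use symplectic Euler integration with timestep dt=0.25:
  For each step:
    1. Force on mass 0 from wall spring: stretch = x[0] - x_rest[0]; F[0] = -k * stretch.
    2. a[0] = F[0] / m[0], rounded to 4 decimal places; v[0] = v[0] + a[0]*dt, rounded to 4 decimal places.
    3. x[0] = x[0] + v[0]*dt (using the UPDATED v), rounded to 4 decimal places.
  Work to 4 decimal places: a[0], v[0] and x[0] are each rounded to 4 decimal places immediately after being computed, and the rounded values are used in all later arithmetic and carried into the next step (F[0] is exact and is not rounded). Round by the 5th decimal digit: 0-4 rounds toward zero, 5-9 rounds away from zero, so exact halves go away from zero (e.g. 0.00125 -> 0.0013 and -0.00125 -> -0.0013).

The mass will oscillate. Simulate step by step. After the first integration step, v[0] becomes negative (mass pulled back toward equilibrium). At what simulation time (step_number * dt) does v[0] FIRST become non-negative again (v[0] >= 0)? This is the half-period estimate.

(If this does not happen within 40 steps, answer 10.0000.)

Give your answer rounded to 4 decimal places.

Step 0: x=[7.2000] v=[0.0000]
Step 1: x=[6.8477] v=[-1.4094]
Step 2: x=[6.2559] v=[-2.3674]
Step 3: x=[5.6141] v=[-2.5672]
Step 4: x=[5.1279] v=[-1.9447]
Step 5: x=[4.9531] v=[-0.6992]
Step 6: x=[5.1457] v=[0.7703]
First v>=0 after going negative at step 6, time=1.5000

Answer: 1.5000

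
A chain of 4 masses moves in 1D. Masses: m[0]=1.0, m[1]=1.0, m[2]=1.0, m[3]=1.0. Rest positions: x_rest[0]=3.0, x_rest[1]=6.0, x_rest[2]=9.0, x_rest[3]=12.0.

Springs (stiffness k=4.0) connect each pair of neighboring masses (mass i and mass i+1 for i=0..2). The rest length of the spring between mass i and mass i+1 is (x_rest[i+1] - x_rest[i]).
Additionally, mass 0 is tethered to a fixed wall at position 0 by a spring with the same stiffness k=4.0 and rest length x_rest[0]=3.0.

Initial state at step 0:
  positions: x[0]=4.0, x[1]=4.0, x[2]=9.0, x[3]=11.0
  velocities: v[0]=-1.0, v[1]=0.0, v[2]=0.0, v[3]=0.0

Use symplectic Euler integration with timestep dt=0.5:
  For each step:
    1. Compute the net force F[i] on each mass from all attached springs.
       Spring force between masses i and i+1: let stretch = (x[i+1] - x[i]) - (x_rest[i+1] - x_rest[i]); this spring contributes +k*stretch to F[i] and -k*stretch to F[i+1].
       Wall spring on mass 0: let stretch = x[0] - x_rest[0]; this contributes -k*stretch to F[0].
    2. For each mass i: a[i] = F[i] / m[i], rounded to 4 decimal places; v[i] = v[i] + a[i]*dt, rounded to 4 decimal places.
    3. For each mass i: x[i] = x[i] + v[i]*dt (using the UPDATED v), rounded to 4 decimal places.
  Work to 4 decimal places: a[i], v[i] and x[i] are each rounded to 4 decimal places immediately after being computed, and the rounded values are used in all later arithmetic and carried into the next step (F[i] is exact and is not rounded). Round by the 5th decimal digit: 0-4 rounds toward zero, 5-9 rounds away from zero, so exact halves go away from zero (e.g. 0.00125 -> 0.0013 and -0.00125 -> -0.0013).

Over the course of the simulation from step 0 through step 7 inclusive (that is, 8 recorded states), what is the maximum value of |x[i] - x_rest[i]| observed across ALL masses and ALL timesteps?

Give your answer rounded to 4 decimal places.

Step 0: x=[4.0000 4.0000 9.0000 11.0000] v=[-1.0000 0.0000 0.0000 0.0000]
Step 1: x=[-0.5000 9.0000 6.0000 12.0000] v=[-9.0000 10.0000 -6.0000 2.0000]
Step 2: x=[5.0000 1.5000 12.0000 10.0000] v=[11.0000 -15.0000 12.0000 -4.0000]
Step 3: x=[2.0000 8.0000 5.5000 13.0000] v=[-6.0000 13.0000 -13.0000 6.0000]
Step 4: x=[3.0000 6.0000 9.0000 11.5000] v=[2.0000 -4.0000 7.0000 -3.0000]
Step 5: x=[4.0000 4.0000 12.0000 10.5000] v=[2.0000 -4.0000 6.0000 -2.0000]
Step 6: x=[1.0000 10.0000 5.5000 14.0000] v=[-6.0000 12.0000 -13.0000 7.0000]
Step 7: x=[6.0000 2.5000 12.0000 12.0000] v=[10.0000 -15.0000 13.0000 -4.0000]
Max displacement = 4.5000

Answer: 4.5000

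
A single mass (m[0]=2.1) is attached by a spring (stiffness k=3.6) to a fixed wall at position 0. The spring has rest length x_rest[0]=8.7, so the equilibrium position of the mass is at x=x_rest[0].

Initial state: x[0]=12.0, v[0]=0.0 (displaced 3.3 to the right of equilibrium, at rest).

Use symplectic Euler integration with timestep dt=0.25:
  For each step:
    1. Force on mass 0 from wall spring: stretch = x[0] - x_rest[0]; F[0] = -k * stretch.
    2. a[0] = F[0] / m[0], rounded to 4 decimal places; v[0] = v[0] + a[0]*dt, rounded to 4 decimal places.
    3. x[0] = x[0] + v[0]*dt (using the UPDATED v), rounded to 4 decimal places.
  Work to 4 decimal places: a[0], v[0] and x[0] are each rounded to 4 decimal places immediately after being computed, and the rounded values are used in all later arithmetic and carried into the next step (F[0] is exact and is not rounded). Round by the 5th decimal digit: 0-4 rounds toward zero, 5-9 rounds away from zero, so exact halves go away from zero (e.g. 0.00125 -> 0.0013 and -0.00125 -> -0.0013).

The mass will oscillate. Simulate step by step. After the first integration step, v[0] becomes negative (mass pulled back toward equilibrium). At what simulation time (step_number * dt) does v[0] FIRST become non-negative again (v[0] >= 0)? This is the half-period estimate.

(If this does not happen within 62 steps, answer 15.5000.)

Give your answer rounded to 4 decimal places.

Answer: 2.5000

Derivation:
Step 0: x=[12.0000] v=[0.0000]
Step 1: x=[11.6464] v=[-1.4143]
Step 2: x=[10.9771] v=[-2.6771]
Step 3: x=[10.0639] v=[-3.6530]
Step 4: x=[9.0045] v=[-4.2375]
Step 5: x=[7.9125] v=[-4.3680]
Step 6: x=[6.9049] v=[-4.0305]
Step 7: x=[6.0896] v=[-3.2612]
Step 8: x=[5.5540] v=[-2.1425]
Step 9: x=[5.3555] v=[-0.7942]
Step 10: x=[5.5153] v=[0.6392]
First v>=0 after going negative at step 10, time=2.5000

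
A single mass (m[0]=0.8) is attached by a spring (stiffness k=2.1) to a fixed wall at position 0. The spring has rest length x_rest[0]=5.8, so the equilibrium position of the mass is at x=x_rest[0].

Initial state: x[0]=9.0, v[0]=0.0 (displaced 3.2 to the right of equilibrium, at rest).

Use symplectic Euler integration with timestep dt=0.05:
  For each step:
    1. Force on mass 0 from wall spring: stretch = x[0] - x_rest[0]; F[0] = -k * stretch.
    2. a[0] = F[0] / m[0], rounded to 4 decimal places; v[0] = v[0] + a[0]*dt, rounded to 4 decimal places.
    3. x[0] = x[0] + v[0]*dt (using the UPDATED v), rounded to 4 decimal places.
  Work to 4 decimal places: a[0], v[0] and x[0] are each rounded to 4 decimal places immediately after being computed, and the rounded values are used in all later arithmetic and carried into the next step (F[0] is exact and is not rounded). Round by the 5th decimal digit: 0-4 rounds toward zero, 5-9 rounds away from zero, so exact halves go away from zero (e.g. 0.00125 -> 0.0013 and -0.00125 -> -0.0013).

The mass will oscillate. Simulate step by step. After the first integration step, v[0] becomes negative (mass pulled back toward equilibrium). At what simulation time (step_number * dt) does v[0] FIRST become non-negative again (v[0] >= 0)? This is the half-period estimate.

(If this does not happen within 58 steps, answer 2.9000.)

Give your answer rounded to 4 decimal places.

Answer: 1.9500

Derivation:
Step 0: x=[9.0000] v=[0.0000]
Step 1: x=[8.9790] v=[-0.4200]
Step 2: x=[8.9371] v=[-0.8372]
Step 3: x=[8.8747] v=[-1.2489]
Step 4: x=[8.7921] v=[-1.6525]
Step 5: x=[8.6898] v=[-2.0452]
Step 6: x=[8.5686] v=[-2.4245]
Step 7: x=[8.4292] v=[-2.7879]
Step 8: x=[8.2726] v=[-3.1330]
Step 9: x=[8.0997] v=[-3.4575]
Step 10: x=[7.9117] v=[-3.7593]
Step 11: x=[7.7099] v=[-4.0365]
Step 12: x=[7.4955] v=[-4.2872]
Step 13: x=[7.2700] v=[-4.5097]
Step 14: x=[7.0349] v=[-4.7026]
Step 15: x=[6.7917] v=[-4.8647]
Step 16: x=[6.5420] v=[-4.9949]
Step 17: x=[6.2874] v=[-5.0923]
Step 18: x=[6.0296] v=[-5.1563]
Step 19: x=[5.7703] v=[-5.1864]
Step 20: x=[5.5112] v=[-5.1825]
Step 21: x=[5.2540] v=[-5.1446]
Step 22: x=[5.0004] v=[-5.0729]
Step 23: x=[4.7520] v=[-4.9680]
Step 24: x=[4.5105] v=[-4.8305]
Step 25: x=[4.2774] v=[-4.6613]
Step 26: x=[4.0543] v=[-4.4615]
Step 27: x=[3.8427] v=[-4.2324]
Step 28: x=[3.6439] v=[-3.9755]
Step 29: x=[3.4593] v=[-3.6925]
Step 30: x=[3.2900] v=[-3.3853]
Step 31: x=[3.1372] v=[-3.0559]
Step 32: x=[3.0019] v=[-2.7064]
Step 33: x=[2.8849] v=[-2.3392]
Step 34: x=[2.7871] v=[-1.9566]
Step 35: x=[2.7090] v=[-1.5612]
Step 36: x=[2.6512] v=[-1.1555]
Step 37: x=[2.6141] v=[-0.7422]
Step 38: x=[2.5979] v=[-0.3241]
Step 39: x=[2.6027] v=[0.0962]
First v>=0 after going negative at step 39, time=1.9500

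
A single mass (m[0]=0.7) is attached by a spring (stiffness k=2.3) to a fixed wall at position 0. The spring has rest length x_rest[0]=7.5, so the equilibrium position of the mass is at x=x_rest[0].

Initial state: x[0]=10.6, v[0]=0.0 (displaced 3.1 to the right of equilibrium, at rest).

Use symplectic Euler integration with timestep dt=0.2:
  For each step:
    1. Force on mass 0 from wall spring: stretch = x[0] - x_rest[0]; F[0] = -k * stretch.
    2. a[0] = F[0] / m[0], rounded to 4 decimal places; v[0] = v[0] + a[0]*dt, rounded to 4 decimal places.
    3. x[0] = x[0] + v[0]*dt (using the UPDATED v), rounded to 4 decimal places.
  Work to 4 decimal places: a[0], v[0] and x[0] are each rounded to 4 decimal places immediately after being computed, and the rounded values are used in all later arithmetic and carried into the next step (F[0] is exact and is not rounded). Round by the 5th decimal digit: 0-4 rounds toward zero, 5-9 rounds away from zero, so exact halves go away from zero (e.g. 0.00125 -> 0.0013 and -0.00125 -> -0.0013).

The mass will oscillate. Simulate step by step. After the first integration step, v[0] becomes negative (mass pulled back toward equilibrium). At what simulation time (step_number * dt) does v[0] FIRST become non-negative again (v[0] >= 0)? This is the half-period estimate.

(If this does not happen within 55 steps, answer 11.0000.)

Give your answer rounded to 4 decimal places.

Step 0: x=[10.6000] v=[0.0000]
Step 1: x=[10.1926] v=[-2.0371]
Step 2: x=[9.4313] v=[-3.8065]
Step 3: x=[8.4162] v=[-5.0756]
Step 4: x=[7.2807] v=[-5.6777]
Step 5: x=[6.1740] v=[-5.5336]
Step 6: x=[5.2416] v=[-4.6622]
Step 7: x=[4.6060] v=[-3.1781]
Step 8: x=[4.3507] v=[-1.2763]
Step 9: x=[4.5093] v=[0.7932]
First v>=0 after going negative at step 9, time=1.8000

Answer: 1.8000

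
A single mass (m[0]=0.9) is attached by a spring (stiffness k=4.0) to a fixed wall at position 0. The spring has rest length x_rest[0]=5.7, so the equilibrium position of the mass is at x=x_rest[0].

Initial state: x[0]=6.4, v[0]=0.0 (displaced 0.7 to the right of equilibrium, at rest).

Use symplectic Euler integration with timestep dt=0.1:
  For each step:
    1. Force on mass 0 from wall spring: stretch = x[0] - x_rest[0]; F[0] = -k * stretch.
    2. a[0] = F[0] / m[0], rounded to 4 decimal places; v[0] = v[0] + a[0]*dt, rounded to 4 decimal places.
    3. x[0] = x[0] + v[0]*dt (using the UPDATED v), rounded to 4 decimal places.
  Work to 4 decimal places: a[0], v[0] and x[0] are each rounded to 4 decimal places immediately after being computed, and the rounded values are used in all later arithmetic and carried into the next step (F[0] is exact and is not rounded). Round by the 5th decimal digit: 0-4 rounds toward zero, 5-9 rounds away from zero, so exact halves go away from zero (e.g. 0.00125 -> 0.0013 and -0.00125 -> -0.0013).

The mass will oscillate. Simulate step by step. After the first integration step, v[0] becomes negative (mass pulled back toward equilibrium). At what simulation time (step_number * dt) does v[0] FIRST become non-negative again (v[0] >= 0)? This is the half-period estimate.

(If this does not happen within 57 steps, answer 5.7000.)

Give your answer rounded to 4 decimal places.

Answer: 1.5000

Derivation:
Step 0: x=[6.4000] v=[0.0000]
Step 1: x=[6.3689] v=[-0.3111]
Step 2: x=[6.3081] v=[-0.6084]
Step 3: x=[6.2202] v=[-0.8787]
Step 4: x=[6.1092] v=[-1.1099]
Step 5: x=[5.9800] v=[-1.2918]
Step 6: x=[5.8384] v=[-1.4162]
Step 7: x=[5.6906] v=[-1.4777]
Step 8: x=[5.5433] v=[-1.4735]
Step 9: x=[5.4029] v=[-1.4039]
Step 10: x=[5.2757] v=[-1.2719]
Step 11: x=[5.1674] v=[-1.0833]
Step 12: x=[5.0827] v=[-0.8466]
Step 13: x=[5.0255] v=[-0.5722]
Step 14: x=[4.9983] v=[-0.2724]
Step 15: x=[5.0023] v=[0.0395]
First v>=0 after going negative at step 15, time=1.5000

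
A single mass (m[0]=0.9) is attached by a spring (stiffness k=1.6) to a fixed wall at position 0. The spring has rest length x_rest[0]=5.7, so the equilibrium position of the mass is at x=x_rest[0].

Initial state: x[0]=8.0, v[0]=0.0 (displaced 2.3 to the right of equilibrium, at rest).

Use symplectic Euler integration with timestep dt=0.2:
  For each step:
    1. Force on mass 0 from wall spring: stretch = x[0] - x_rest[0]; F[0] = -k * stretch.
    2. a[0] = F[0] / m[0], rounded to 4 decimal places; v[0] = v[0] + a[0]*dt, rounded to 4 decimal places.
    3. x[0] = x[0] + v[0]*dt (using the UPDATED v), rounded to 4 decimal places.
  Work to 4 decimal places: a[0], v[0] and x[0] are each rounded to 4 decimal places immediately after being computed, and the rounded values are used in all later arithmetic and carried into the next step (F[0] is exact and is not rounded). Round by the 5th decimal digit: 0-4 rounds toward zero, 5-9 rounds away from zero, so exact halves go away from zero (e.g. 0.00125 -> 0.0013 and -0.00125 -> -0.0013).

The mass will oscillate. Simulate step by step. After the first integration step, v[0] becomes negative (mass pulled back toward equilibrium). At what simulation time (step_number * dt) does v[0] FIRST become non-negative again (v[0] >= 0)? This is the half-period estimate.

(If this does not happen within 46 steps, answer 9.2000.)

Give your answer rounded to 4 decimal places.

Step 0: x=[8.0000] v=[0.0000]
Step 1: x=[7.8364] v=[-0.8178]
Step 2: x=[7.5209] v=[-1.5774]
Step 3: x=[7.0759] v=[-2.2248]
Step 4: x=[6.5331] v=[-2.7140]
Step 5: x=[5.9311] v=[-3.0102]
Step 6: x=[5.3126] v=[-3.0924]
Step 7: x=[4.7217] v=[-2.9547]
Step 8: x=[4.2003] v=[-2.6069]
Step 9: x=[3.7856] v=[-2.0737]
Step 10: x=[3.5070] v=[-1.3930]
Step 11: x=[3.3843] v=[-0.6133]
Step 12: x=[3.4263] v=[0.2101]
First v>=0 after going negative at step 12, time=2.4000

Answer: 2.4000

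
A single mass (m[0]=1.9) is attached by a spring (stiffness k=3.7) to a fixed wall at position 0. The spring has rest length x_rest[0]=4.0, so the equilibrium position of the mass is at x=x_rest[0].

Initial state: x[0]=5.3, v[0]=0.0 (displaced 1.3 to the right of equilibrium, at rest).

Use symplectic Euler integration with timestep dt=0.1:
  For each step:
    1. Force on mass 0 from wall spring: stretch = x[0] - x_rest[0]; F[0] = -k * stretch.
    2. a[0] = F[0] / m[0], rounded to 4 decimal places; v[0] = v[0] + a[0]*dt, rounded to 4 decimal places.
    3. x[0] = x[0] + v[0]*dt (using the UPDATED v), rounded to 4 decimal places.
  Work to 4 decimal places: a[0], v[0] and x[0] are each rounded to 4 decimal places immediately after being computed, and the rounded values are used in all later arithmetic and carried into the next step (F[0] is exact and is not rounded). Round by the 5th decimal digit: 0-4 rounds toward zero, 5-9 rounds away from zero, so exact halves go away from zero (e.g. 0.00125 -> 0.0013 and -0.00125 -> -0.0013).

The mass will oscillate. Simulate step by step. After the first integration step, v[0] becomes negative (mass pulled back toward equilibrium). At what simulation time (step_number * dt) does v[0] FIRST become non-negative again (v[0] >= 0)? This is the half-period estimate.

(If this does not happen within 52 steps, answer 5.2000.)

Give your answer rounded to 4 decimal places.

Answer: 2.3000

Derivation:
Step 0: x=[5.3000] v=[0.0000]
Step 1: x=[5.2747] v=[-0.2532]
Step 2: x=[5.2246] v=[-0.5014]
Step 3: x=[5.1506] v=[-0.7399]
Step 4: x=[5.0542] v=[-0.9640]
Step 5: x=[4.9373] v=[-1.1693]
Step 6: x=[4.8021] v=[-1.3518]
Step 7: x=[4.6513] v=[-1.5080]
Step 8: x=[4.4878] v=[-1.6348]
Step 9: x=[4.3148] v=[-1.7298]
Step 10: x=[4.1357] v=[-1.7911]
Step 11: x=[3.9540] v=[-1.8175]
Step 12: x=[3.7732] v=[-1.8085]
Step 13: x=[3.5968] v=[-1.7643]
Step 14: x=[3.4282] v=[-1.6858]
Step 15: x=[3.2708] v=[-1.5745]
Step 16: x=[3.1276] v=[-1.4325]
Step 17: x=[3.0013] v=[-1.2626]
Step 18: x=[2.8945] v=[-1.0681]
Step 19: x=[2.8092] v=[-0.8528]
Step 20: x=[2.7471] v=[-0.6209]
Step 21: x=[2.7094] v=[-0.3769]
Step 22: x=[2.6968] v=[-0.1256]
Step 23: x=[2.7096] v=[0.1282]
First v>=0 after going negative at step 23, time=2.3000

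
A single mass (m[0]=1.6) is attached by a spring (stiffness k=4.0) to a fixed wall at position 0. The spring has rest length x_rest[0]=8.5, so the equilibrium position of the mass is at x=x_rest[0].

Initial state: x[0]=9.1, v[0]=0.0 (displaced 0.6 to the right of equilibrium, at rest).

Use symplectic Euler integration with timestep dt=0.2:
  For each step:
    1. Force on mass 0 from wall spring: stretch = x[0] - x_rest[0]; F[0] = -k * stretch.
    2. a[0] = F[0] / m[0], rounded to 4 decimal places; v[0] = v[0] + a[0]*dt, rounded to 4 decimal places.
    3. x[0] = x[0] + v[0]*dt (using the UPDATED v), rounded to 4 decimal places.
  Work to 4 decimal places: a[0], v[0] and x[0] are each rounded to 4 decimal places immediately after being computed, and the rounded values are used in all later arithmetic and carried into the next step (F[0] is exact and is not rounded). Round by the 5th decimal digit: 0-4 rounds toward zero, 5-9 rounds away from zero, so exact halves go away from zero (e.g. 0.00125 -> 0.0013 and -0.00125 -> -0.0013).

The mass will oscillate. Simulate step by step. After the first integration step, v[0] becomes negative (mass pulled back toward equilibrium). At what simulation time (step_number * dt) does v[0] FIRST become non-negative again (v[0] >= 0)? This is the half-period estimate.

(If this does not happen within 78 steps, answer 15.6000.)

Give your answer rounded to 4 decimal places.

Step 0: x=[9.1000] v=[0.0000]
Step 1: x=[9.0400] v=[-0.3000]
Step 2: x=[8.9260] v=[-0.5700]
Step 3: x=[8.7694] v=[-0.7830]
Step 4: x=[8.5859] v=[-0.9177]
Step 5: x=[8.3938] v=[-0.9607]
Step 6: x=[8.2123] v=[-0.9076]
Step 7: x=[8.0596] v=[-0.7637]
Step 8: x=[7.9509] v=[-0.5435]
Step 9: x=[7.8971] v=[-0.2689]
Step 10: x=[7.9036] v=[0.0326]
First v>=0 after going negative at step 10, time=2.0000

Answer: 2.0000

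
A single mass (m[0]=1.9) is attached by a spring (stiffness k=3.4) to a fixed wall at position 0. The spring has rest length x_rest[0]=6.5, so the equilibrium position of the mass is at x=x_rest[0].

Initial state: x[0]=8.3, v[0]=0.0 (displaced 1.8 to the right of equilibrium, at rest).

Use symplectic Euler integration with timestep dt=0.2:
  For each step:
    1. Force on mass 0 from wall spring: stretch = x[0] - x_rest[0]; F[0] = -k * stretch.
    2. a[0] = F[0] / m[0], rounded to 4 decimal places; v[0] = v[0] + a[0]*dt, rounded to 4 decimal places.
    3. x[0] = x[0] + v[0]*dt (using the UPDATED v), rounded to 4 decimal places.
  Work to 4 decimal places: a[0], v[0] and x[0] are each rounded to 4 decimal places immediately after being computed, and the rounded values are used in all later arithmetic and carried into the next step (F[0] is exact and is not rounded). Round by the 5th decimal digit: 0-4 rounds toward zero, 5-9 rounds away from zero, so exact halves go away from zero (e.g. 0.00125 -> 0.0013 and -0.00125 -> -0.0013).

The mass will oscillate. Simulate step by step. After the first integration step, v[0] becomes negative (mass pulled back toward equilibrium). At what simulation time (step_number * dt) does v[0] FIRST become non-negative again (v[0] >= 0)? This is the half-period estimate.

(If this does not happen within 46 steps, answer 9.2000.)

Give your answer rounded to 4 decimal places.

Answer: 2.4000

Derivation:
Step 0: x=[8.3000] v=[0.0000]
Step 1: x=[8.1712] v=[-0.6442]
Step 2: x=[7.9227] v=[-1.2423]
Step 3: x=[7.5724] v=[-1.7515]
Step 4: x=[7.1453] v=[-2.1353]
Step 5: x=[6.6721] v=[-2.3662]
Step 6: x=[6.1865] v=[-2.4278]
Step 7: x=[5.7234] v=[-2.3156]
Step 8: x=[5.3159] v=[-2.0377]
Step 9: x=[4.9931] v=[-1.6139]
Step 10: x=[4.7782] v=[-1.0746]
Step 11: x=[4.6865] v=[-0.4584]
Step 12: x=[4.7246] v=[0.1906]
First v>=0 after going negative at step 12, time=2.4000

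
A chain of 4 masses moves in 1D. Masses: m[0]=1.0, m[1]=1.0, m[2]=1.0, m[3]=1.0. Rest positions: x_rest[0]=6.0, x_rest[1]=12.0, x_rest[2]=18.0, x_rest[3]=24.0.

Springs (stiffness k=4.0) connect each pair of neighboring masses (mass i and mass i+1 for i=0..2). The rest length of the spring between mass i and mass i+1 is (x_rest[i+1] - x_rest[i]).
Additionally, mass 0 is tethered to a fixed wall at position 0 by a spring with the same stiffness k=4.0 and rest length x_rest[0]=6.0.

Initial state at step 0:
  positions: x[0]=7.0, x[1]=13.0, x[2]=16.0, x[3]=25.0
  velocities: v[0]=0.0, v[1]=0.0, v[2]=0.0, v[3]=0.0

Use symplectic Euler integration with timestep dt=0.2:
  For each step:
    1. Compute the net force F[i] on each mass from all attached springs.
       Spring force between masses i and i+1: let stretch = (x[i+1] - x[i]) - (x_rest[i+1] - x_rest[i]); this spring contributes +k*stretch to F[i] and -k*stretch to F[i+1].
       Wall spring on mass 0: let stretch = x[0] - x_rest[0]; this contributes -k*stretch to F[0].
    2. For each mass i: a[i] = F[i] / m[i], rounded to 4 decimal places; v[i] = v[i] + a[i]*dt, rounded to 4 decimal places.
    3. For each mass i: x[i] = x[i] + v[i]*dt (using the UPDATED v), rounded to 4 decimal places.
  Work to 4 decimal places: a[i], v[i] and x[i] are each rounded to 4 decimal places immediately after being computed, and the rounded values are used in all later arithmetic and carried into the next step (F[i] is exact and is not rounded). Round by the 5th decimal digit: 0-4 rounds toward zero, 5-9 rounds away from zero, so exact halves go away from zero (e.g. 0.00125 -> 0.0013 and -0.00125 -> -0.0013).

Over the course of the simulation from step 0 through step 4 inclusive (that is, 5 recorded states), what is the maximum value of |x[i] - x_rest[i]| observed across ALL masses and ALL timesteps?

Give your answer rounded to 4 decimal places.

Step 0: x=[7.0000 13.0000 16.0000 25.0000] v=[0.0000 0.0000 0.0000 0.0000]
Step 1: x=[6.8400 12.5200 16.9600 24.5200] v=[-0.8000 -2.4000 4.8000 -2.4000]
Step 2: x=[6.4944 11.8416 18.4192 23.7904] v=[-1.7280 -3.3920 7.2960 -3.6480]
Step 3: x=[5.9652 11.3601 19.6854 23.1614] v=[-2.6458 -2.4077 6.3309 -3.1450]
Step 4: x=[5.3448 11.3474 20.1757 22.9362] v=[-3.1020 -0.0634 2.4515 -1.1258]
Max displacement = 2.1757

Answer: 2.1757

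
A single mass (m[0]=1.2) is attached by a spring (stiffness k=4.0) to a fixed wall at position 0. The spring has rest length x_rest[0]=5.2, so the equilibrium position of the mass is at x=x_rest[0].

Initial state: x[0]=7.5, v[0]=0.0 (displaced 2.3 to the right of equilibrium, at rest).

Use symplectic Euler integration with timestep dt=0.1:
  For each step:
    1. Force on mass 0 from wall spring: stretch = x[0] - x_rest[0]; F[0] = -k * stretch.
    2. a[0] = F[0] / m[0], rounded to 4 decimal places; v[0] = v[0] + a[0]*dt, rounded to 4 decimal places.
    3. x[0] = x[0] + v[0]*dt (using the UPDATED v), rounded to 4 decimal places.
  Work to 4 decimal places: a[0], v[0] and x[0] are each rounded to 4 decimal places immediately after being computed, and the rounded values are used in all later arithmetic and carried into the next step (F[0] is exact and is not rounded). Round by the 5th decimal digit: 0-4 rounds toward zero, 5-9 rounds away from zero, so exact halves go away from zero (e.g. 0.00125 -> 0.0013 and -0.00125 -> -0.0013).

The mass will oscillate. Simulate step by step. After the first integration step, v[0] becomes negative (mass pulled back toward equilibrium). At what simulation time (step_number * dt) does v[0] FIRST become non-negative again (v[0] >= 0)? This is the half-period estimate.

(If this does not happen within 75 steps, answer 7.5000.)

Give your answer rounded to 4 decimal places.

Answer: 1.8000

Derivation:
Step 0: x=[7.5000] v=[0.0000]
Step 1: x=[7.4233] v=[-0.7667]
Step 2: x=[7.2725] v=[-1.5078]
Step 3: x=[7.0526] v=[-2.1986]
Step 4: x=[6.7710] v=[-2.8161]
Step 5: x=[6.4370] v=[-3.3398]
Step 6: x=[6.0618] v=[-3.7521]
Step 7: x=[5.6579] v=[-4.0394]
Step 8: x=[5.2387] v=[-4.1920]
Step 9: x=[4.8182] v=[-4.2049]
Step 10: x=[4.4104] v=[-4.0776]
Step 11: x=[4.0290] v=[-3.8144]
Step 12: x=[3.6866] v=[-3.4241]
Step 13: x=[3.3946] v=[-2.9196]
Step 14: x=[3.1628] v=[-2.3178]
Step 15: x=[2.9989] v=[-1.6387]
Step 16: x=[2.9084] v=[-0.9050]
Step 17: x=[2.8943] v=[-0.1411]
Step 18: x=[2.9571] v=[0.6275]
First v>=0 after going negative at step 18, time=1.8000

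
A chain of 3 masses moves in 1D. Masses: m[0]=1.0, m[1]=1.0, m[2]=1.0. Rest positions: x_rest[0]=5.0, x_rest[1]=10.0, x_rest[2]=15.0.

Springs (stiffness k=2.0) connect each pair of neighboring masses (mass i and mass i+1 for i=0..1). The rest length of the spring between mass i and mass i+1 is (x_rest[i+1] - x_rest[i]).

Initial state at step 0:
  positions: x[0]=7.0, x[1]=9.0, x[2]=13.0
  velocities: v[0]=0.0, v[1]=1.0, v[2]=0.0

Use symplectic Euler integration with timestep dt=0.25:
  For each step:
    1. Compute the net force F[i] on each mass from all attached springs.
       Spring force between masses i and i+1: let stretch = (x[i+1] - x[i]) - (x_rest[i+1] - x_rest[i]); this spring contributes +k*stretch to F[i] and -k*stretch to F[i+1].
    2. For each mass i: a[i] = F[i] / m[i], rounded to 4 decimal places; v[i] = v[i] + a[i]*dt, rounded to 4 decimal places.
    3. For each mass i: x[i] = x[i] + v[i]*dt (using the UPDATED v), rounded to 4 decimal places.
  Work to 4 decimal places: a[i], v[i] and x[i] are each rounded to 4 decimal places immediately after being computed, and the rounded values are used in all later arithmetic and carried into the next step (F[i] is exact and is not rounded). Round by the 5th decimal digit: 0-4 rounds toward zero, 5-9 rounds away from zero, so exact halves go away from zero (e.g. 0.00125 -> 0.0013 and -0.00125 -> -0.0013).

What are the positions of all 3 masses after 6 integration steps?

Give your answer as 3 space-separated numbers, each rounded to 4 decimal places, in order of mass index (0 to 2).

Step 0: x=[7.0000 9.0000 13.0000] v=[0.0000 1.0000 0.0000]
Step 1: x=[6.6250 9.5000 13.1250] v=[-1.5000 2.0000 0.5000]
Step 2: x=[5.9844 10.0938 13.4219] v=[-2.5625 2.3750 1.1875]
Step 3: x=[5.2325 10.5899 13.9278] v=[-3.0078 1.9844 2.0235]
Step 4: x=[4.5252 10.8336 14.6415] v=[-2.8291 0.9747 2.8546]
Step 5: x=[3.9815 10.7647 15.5042] v=[-2.1749 -0.2756 3.4507]
Step 6: x=[3.6607 10.4403 16.3995] v=[-1.2833 -1.2975 3.5810]

Answer: 3.6607 10.4403 16.3995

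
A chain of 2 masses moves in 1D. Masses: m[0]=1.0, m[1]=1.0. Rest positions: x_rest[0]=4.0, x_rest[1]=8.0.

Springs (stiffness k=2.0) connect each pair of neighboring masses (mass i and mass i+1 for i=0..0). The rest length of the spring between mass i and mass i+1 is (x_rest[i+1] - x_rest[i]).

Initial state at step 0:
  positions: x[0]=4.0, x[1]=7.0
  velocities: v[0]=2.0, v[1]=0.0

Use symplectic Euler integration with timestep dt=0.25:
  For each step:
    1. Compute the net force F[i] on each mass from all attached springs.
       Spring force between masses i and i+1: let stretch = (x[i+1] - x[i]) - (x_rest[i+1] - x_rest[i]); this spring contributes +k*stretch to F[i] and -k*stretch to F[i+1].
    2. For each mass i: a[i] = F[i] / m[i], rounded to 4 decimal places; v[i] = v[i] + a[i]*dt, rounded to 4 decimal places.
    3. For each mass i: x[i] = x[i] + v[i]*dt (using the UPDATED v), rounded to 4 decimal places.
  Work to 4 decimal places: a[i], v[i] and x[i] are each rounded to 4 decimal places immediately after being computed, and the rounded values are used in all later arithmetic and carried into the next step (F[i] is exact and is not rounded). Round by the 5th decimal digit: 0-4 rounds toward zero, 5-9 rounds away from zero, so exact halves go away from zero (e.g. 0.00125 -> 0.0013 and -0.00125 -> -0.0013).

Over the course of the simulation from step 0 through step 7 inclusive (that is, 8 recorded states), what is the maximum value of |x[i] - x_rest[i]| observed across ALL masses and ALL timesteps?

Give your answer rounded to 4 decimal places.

Answer: 1.8609

Derivation:
Step 0: x=[4.0000 7.0000] v=[2.0000 0.0000]
Step 1: x=[4.3750 7.1250] v=[1.5000 0.5000]
Step 2: x=[4.5938 7.4063] v=[0.8750 1.1250]
Step 3: x=[4.6641 7.8360] v=[0.2813 1.7188]
Step 4: x=[4.6309 8.3692] v=[-0.1328 2.1329]
Step 5: x=[4.5650 8.9352] v=[-0.2637 2.2638]
Step 6: x=[4.5454 9.4549] v=[-0.0786 2.0787]
Step 7: x=[4.6395 9.8609] v=[0.3762 1.6240]
Max displacement = 1.8609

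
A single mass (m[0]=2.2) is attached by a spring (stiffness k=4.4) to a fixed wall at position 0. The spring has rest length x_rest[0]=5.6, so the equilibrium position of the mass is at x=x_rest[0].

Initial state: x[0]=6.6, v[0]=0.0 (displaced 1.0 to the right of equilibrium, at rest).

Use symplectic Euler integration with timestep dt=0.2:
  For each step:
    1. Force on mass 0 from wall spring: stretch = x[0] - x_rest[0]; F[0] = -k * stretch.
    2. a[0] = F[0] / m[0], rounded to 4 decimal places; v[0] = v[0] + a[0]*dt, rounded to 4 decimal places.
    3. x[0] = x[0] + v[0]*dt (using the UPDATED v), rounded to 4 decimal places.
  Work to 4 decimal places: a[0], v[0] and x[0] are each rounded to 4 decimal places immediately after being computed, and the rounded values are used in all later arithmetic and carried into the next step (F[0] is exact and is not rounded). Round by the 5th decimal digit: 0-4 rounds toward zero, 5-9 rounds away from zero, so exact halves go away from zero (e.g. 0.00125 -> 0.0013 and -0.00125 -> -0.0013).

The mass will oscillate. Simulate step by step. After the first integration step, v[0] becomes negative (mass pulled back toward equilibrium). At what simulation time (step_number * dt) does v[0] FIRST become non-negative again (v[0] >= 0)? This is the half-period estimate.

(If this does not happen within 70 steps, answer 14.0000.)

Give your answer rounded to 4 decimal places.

Step 0: x=[6.6000] v=[0.0000]
Step 1: x=[6.5200] v=[-0.4000]
Step 2: x=[6.3664] v=[-0.7680]
Step 3: x=[6.1515] v=[-1.0746]
Step 4: x=[5.8925] v=[-1.2952]
Step 5: x=[5.6101] v=[-1.4122]
Step 6: x=[5.3269] v=[-1.4162]
Step 7: x=[5.0655] v=[-1.3070]
Step 8: x=[4.8469] v=[-1.0932]
Step 9: x=[4.6885] v=[-0.7920]
Step 10: x=[4.6030] v=[-0.4274]
Step 11: x=[4.5973] v=[-0.0286]
Step 12: x=[4.6718] v=[0.3725]
First v>=0 after going negative at step 12, time=2.4000

Answer: 2.4000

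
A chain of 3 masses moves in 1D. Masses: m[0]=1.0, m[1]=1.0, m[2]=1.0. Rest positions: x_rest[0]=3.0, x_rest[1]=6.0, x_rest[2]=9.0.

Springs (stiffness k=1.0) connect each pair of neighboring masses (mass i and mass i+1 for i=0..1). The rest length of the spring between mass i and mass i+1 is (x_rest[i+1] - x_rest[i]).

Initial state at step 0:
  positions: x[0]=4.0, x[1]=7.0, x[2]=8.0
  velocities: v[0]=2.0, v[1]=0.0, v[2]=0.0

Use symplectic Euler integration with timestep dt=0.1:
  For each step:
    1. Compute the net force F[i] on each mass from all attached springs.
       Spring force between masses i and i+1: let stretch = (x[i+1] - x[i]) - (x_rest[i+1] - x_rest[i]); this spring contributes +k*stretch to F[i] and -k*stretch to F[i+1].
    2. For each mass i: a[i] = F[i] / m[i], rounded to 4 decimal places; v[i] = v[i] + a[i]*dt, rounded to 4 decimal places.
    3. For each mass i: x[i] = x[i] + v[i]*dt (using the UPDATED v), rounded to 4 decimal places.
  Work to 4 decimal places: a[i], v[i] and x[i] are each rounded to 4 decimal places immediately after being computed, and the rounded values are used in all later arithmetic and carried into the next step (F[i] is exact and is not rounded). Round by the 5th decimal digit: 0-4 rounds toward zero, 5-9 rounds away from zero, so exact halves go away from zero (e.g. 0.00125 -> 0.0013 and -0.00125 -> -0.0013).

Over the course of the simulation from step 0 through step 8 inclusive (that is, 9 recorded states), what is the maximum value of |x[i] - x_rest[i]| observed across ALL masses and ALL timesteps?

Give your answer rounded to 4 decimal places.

Answer: 2.4035

Derivation:
Step 0: x=[4.0000 7.0000 8.0000] v=[2.0000 0.0000 0.0000]
Step 1: x=[4.2000 6.9800 8.0200] v=[2.0000 -0.2000 0.2000]
Step 2: x=[4.3978 6.9426 8.0596] v=[1.9780 -0.3740 0.3960]
Step 3: x=[4.5911 6.8909 8.1180] v=[1.9325 -0.5168 0.5843]
Step 4: x=[4.7774 6.8285 8.1942] v=[1.8625 -0.6241 0.7616]
Step 5: x=[4.9542 6.7592 8.2867] v=[1.7676 -0.6926 0.9250]
Step 6: x=[5.1190 6.6872 8.3939] v=[1.6481 -0.7204 1.0723]
Step 7: x=[5.2695 6.6165 8.5141] v=[1.5049 -0.7066 1.2016]
Step 8: x=[5.4035 6.5514 8.6453] v=[1.3396 -0.6515 1.3118]
Max displacement = 2.4035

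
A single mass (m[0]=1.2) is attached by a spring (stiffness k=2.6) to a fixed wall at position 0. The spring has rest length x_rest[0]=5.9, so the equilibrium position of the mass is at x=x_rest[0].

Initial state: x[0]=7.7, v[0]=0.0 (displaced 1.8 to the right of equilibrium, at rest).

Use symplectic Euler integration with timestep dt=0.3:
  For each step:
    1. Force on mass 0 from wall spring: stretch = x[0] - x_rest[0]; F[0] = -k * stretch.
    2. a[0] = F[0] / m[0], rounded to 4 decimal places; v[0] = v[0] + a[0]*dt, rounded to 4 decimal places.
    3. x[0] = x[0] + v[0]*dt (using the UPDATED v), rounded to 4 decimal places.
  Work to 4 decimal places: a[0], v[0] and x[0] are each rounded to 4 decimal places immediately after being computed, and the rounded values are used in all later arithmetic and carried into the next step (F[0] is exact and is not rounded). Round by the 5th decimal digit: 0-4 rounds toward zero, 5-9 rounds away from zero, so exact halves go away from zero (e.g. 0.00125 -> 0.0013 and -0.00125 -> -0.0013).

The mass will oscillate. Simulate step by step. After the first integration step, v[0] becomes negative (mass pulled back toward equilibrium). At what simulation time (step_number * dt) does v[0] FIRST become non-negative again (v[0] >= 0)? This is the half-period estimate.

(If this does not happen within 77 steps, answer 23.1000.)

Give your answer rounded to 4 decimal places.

Answer: 2.4000

Derivation:
Step 0: x=[7.7000] v=[0.0000]
Step 1: x=[7.3490] v=[-1.1700]
Step 2: x=[6.7154] v=[-2.1119]
Step 3: x=[5.9228] v=[-2.6419]
Step 4: x=[5.1258] v=[-2.6567]
Step 5: x=[4.4798] v=[-2.1535]
Step 6: x=[4.1107] v=[-1.2304]
Step 7: x=[4.0905] v=[-0.0674]
Step 8: x=[4.4231] v=[1.1088]
First v>=0 after going negative at step 8, time=2.4000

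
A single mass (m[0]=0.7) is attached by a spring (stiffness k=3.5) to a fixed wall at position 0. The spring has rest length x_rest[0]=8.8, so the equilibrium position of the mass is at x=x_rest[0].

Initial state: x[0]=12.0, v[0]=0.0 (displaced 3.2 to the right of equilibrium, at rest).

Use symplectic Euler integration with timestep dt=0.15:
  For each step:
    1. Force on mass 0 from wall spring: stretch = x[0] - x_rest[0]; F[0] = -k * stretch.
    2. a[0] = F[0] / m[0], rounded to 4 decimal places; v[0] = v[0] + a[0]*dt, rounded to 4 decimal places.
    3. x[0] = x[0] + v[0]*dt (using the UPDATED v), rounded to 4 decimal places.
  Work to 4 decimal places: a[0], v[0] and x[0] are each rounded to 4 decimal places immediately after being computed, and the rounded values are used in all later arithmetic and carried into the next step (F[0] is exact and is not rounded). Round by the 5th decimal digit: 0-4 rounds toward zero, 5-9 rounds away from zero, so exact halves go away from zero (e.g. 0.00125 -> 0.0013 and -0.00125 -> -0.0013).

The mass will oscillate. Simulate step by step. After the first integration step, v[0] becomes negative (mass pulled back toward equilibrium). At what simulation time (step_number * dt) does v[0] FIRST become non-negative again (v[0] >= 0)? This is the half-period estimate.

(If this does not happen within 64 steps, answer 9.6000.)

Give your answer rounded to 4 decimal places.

Step 0: x=[12.0000] v=[0.0000]
Step 1: x=[11.6400] v=[-2.4000]
Step 2: x=[10.9605] v=[-4.5300]
Step 3: x=[10.0379] v=[-6.1504]
Step 4: x=[8.9761] v=[-7.0788]
Step 5: x=[7.8945] v=[-7.2109]
Step 6: x=[6.9147] v=[-6.5318]
Step 7: x=[6.1470] v=[-5.1178]
Step 8: x=[5.6778] v=[-3.1281]
Step 9: x=[5.5598] v=[-0.7865]
Step 10: x=[5.8064] v=[1.6437]
First v>=0 after going negative at step 10, time=1.5000

Answer: 1.5000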